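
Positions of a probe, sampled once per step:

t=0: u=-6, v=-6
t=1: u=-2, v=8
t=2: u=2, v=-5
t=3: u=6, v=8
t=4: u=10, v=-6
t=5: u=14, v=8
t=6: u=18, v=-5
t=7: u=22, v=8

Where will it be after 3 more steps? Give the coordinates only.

U: linear, +4 per step → 34 at step 10.
V: cycles through -6, 8, -5, 8 every 4 steps. Step 10 lands at position 2 of the cycle → -5.

u=34, v=-5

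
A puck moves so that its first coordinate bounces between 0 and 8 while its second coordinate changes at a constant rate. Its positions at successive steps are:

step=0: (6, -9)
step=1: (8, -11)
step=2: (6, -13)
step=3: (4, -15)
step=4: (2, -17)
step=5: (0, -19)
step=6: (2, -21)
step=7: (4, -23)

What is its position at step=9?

(8, -27)

The first coordinate travels 2 per step and bounces off the walls at 0 and 8.
  step 8: 4 → 6
  step 9: 6 → 8
The second coordinate changes by -2 each step: at step 9 it is -27.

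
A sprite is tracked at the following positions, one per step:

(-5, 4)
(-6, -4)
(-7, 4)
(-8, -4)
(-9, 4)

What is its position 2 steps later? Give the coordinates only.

(-11, 4)

First: linear, -1 per step → -11 at step 6.
Second: cycles through 4, -4 every 2 steps. Step 6 lands at position 0 of the cycle → 4.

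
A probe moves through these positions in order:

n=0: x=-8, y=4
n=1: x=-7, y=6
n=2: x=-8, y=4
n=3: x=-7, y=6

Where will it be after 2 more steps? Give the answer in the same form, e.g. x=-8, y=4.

x=-7, y=6

The jumps are (+1,+2), (-1,-2), (+1,+2) — a geometric progression with ratio -1.
step 4: x=-7, y=6 + (-1,-2) → x=-8, y=4
step 5: x=-8, y=4 + (+1,+2) → x=-7, y=6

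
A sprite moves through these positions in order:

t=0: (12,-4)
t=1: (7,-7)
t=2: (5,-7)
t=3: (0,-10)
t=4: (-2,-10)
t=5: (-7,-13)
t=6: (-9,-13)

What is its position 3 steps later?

Differencing gives (-5,-3), (-2,+0), (-5,-3), (-2,+0), (-5,-3), (-2,+0). This is the pattern (-5,-3), (-2,+0) repeated.
step 7: apply (-5,-3) → (-14,-16)
step 8: apply (-2,+0) → (-16,-16)
step 9: apply (-5,-3) → (-21,-19)

(-21,-19)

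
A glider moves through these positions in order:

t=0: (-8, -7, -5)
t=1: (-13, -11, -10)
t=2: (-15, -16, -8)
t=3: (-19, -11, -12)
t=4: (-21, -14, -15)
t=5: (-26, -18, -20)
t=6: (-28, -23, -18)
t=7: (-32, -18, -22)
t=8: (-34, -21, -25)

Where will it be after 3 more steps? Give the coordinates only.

(-45, -25, -32)

Step-to-step displacements: (-5, -4, -5), (-2, -5, +2), (-4, +5, -4), (-2, -3, -3), (-5, -4, -5), (-2, -5, +2), (-4, +5, -4), (-2, -3, -3) — a repeating cycle of length 4.
step 9: apply (-5, -4, -5) → (-39, -25, -30)
step 10: apply (-2, -5, +2) → (-41, -30, -28)
step 11: apply (-4, +5, -4) → (-45, -25, -32)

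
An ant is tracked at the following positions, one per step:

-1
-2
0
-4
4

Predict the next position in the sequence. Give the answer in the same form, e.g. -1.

-12

Step-to-step displacements: -1, +2, -4, +8; each is -2× the previous.
step 5: 4 − 16 → -12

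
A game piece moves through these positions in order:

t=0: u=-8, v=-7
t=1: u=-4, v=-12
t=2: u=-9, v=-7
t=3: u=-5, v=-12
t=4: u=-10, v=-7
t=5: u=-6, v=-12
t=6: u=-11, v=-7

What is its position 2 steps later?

Step-to-step displacements: (+4, -5), (-5, +5), (+4, -5), (-5, +5), (+4, -5), (-5, +5) — a repeating cycle of length 2.
step 7: apply (+4, -5) → u=-7, v=-12
step 8: apply (-5, +5) → u=-12, v=-7

u=-12, v=-7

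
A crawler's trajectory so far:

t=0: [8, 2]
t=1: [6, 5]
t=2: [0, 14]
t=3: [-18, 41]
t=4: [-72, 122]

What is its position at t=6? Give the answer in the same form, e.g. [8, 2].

Step-to-step displacements: [-2, +3], [-6, +9], [-18, +27], [-54, +81]; each is 3× the previous.
step 5: [-72, 122] + [-162, +243] → [-234, 365]
step 6: [-234, 365] + [-486, +729] → [-720, 1094]

[-720, 1094]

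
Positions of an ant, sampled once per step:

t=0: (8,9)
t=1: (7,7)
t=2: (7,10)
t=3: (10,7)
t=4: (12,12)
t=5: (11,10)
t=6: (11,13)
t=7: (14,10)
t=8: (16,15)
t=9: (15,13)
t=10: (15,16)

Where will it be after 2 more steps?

(20,18)

Step-to-step displacements: (-1,-2), (+0,+3), (+3,-3), (+2,+5), (-1,-2), (+0,+3), (+3,-3), (+2,+5), (-1,-2), (+0,+3) — a repeating cycle of length 4.
step 11: apply (+3,-3) → (18,13)
step 12: apply (+2,+5) → (20,18)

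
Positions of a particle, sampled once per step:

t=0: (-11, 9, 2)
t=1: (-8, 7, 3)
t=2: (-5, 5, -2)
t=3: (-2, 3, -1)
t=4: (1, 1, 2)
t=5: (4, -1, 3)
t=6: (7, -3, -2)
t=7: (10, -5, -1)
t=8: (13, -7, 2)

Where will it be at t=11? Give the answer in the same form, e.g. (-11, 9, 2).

(22, -13, -1)

First: linear, +3 per step → 22 at step 11.
Second: linear, -2 per step → -13 at step 11.
Third: cycles through 2, 3, -2, -1 every 4 steps. Step 11 lands at position 3 of the cycle → -1.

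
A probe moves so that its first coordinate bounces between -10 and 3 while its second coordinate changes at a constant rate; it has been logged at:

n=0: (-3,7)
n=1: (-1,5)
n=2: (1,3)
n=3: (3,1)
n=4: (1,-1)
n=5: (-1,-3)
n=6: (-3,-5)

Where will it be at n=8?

(-7,-9)

The first coordinate travels 2 per step and bounces off the walls at -10 and 3.
  step 7: -3 → -5
  step 8: -5 → -7
The second coordinate changes by -2 each step: at step 8 it is -9.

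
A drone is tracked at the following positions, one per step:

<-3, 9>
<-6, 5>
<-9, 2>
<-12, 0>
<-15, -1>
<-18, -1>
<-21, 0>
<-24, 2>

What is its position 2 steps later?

<-30, 9>

Taking differences between consecutive positions: <-3, -4>, <-3, -3>, <-3, -2>, <-3, -1>, <-3, +0>, <-3, +1>, <-3, +2>. These grow by <+0, +1> each step.
step 8: <-24, 2> + <-3, +3> → <-27, 5>
step 9: <-27, 5> + <-3, +4> → <-30, 9>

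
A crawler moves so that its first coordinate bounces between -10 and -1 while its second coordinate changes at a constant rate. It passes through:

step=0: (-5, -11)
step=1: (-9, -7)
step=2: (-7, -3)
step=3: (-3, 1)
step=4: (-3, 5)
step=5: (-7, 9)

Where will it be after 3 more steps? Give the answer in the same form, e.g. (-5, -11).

(-1, 21)

The first coordinate travels 4 per step and bounces off the walls at -10 and -1.
  step 6: -7 → -9
  step 7: -9 → -5
  step 8: -5 → -1
The second coordinate changes by +4 each step: at step 8 it is 21.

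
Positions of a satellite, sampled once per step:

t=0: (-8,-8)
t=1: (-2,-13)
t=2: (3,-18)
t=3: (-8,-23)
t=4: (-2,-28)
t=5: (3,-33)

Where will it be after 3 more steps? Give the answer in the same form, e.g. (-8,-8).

First: cycles through -8, -2, 3 every 3 steps. Step 8 lands at position 2 of the cycle → 3.
Second: linear, -5 per step → -48 at step 8.

(3,-48)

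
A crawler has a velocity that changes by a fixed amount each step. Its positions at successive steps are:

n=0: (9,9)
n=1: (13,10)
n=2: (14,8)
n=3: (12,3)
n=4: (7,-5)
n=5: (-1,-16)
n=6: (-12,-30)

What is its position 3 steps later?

Taking differences between consecutive positions: (+4,+1), (+1,-2), (-2,-5), (-5,-8), (-8,-11), (-11,-14). These grow by (-3,-3) each step.
step 7: (-12,-30) + (-14,-17) → (-26,-47)
step 8: (-26,-47) + (-17,-20) → (-43,-67)
step 9: (-43,-67) + (-20,-23) → (-63,-90)

(-63,-90)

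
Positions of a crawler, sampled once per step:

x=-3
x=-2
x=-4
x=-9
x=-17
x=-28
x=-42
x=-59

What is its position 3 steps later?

x=-128

Successive displacements: +1, -2, -5, -8, -11, -14, -17 — each changes by -3.
step 8: -59 − 20 → x=-79
step 9: -79 − 23 → x=-102
step 10: -102 − 26 → x=-128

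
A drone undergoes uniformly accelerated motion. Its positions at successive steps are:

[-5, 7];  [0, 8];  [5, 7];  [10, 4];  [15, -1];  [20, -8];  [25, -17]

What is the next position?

[30, -28]

First differences are [+5, +1], [+5, -1], [+5, -3], [+5, -5], [+5, -7], [+5, -9]; their common second difference is [+0, -2] (constant acceleration).
step 7: [25, -17] + [+5, -11] → [30, -28]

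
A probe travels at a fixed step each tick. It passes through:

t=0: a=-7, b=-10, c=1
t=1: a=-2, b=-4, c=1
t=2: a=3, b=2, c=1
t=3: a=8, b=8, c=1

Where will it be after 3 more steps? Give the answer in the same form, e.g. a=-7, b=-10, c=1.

Each step adds (+5, +6, +0) to the position.
step 4: a=8, b=8, c=1 + (+5, +6, +0) → a=13, b=14, c=1
step 5: a=13, b=14, c=1 + (+5, +6, +0) → a=18, b=20, c=1
step 6: a=18, b=20, c=1 + (+5, +6, +0) → a=23, b=26, c=1

a=23, b=26, c=1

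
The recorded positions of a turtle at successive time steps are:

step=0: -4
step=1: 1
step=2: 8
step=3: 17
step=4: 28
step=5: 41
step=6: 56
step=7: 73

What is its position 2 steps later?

113

Successive displacements: +5, +7, +9, +11, +13, +15, +17 — each changes by +2.
step 8: 73 + 19 → 92
step 9: 92 + 21 → 113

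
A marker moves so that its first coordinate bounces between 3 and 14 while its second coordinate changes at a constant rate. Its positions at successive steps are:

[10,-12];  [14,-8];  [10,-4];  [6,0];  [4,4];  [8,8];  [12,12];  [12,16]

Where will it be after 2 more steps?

The first coordinate reflects between 3 and 14, moving 4 per step.
  step 8: 12 → 8
  step 9: 8 → 4
The second coordinate changes by +4 each step: at step 9 it is 24.

[4,24]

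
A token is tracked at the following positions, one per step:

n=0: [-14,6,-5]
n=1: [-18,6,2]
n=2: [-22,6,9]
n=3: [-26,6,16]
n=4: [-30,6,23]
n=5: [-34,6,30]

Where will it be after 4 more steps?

Constant displacement of [-4,+0,+7] per step.
step 6: [-34,6,30] + [-4,+0,+7] → [-38,6,37]
step 7: [-38,6,37] + [-4,+0,+7] → [-42,6,44]
step 8: [-42,6,44] + [-4,+0,+7] → [-46,6,51]
step 9: [-46,6,51] + [-4,+0,+7] → [-50,6,58]

[-50,6,58]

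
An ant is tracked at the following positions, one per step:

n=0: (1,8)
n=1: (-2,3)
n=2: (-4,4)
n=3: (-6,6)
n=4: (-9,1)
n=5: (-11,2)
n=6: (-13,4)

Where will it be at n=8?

Differencing gives (-3,-5), (-2,+1), (-2,+2), (-3,-5), (-2,+1), (-2,+2). This is the pattern (-3,-5), (-2,+1), (-2,+2) repeated.
step 7: apply (-3,-5) → (-16,-1)
step 8: apply (-2,+1) → (-18,0)

(-18,0)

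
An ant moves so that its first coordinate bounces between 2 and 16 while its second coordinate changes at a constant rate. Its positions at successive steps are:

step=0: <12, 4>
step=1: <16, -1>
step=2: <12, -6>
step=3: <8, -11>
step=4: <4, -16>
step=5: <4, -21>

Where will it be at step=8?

<16, -36>

The first coordinate travels 4 per step and bounces off the walls at 2 and 16.
  step 6: 4 → 8
  step 7: 8 → 12
  step 8: 12 → 16
The second coordinate changes by -5 each step: at step 8 it is -36.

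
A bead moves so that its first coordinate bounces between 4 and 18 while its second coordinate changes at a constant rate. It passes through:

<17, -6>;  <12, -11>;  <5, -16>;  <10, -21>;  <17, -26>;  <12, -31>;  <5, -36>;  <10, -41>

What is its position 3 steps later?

The first coordinate travels 7 per step and bounces off the walls at 4 and 18.
  step 8: 10 → 17
  step 9: 17 → 12
  step 10: 12 → 5
The second coordinate changes by -5 each step: at step 10 it is -56.

<5, -56>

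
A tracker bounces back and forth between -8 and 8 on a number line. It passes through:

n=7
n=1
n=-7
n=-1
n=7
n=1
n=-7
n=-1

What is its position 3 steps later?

n=-7

The value reflects between -8 and 8, moving 8 per step.
  step 8: -1 → 7
  step 9: 7 → 1
  step 10: 1 → -7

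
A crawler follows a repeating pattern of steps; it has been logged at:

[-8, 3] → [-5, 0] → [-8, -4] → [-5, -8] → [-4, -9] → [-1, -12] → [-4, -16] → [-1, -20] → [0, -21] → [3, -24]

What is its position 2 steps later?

The moves between consecutive positions are [+3, -3], [-3, -4], [+3, -4], [+1, -1], [+3, -3], [-3, -4], [+3, -4], [+1, -1], [+3, -3]; they repeat the 4-cycle [[+3, -3], [-3, -4], [+3, -4], [+1, -1]].
step 10: apply [-3, -4] → [0, -28]
step 11: apply [+3, -4] → [3, -32]

[3, -32]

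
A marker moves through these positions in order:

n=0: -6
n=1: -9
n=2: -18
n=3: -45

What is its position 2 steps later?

The jumps are -3, -9, -27 — a geometric progression with ratio 3.
step 4: -45 − 81 → -126
step 5: -126 − 243 → -369

-369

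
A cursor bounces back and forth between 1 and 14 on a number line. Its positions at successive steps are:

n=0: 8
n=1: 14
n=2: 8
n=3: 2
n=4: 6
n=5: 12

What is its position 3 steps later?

The value travels 6 per step and bounces off the walls at 1 and 14.
  step 6: 12 → 10
  step 7: 10 → 4
  step 8: 4 → 4

4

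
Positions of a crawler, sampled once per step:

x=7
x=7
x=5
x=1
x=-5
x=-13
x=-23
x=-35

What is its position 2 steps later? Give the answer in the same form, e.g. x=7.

Taking differences between consecutive positions: +0, -2, -4, -6, -8, -10, -12. These grow by -2 each step.
step 8: -35 − 14 → x=-49
step 9: -49 − 16 → x=-65

x=-65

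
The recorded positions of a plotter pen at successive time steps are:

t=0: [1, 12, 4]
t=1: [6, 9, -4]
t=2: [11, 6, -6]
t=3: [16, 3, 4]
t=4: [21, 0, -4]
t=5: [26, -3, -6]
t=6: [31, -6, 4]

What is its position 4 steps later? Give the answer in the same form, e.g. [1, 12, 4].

First: linear, +5 per step → 51 at step 10.
Second: linear, -3 per step → -18 at step 10.
Third: cycles through 4, -4, -6 every 3 steps. Step 10 lands at position 1 of the cycle → -4.

[51, -18, -4]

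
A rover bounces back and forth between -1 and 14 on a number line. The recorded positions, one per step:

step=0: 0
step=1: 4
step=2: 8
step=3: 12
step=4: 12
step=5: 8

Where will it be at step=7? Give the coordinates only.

The value reflects between -1 and 14, moving 4 per step.
  step 6: 8 → 4
  step 7: 4 → 0

0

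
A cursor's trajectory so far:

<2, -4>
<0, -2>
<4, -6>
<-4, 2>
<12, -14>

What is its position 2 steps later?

<44, -46>

The jumps are <-2, +2>, <+4, -4>, <-8, +8>, <+16, -16> — a geometric progression with ratio -2.
step 5: <12, -14> + <-32, +32> → <-20, 18>
step 6: <-20, 18> + <+64, -64> → <44, -46>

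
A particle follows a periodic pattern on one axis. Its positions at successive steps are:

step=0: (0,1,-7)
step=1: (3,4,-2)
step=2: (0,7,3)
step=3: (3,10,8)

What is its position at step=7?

(3,22,28)

First: cycles through 0, 3 every 2 steps. Step 7 lands at position 1 of the cycle → 3.
Second: linear, +3 per step → 22 at step 7.
Third: linear, +5 per step → 28 at step 7.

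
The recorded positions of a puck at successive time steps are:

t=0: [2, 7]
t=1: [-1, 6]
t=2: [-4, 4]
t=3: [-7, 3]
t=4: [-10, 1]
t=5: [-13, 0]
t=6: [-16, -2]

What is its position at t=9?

Step-to-step displacements: [-3, -1], [-3, -2], [-3, -1], [-3, -2], [-3, -1], [-3, -2] — a repeating cycle of length 2.
step 7: apply [-3, -1] → [-19, -3]
step 8: apply [-3, -2] → [-22, -5]
step 9: apply [-3, -1] → [-25, -6]

[-25, -6]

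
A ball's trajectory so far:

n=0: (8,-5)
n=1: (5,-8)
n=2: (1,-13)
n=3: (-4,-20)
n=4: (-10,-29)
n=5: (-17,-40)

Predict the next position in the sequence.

(-25,-53)

Taking differences between consecutive positions: (-3,-3), (-4,-5), (-5,-7), (-6,-9), (-7,-11). These grow by (-1,-2) each step.
step 6: (-17,-40) + (-8,-13) → (-25,-53)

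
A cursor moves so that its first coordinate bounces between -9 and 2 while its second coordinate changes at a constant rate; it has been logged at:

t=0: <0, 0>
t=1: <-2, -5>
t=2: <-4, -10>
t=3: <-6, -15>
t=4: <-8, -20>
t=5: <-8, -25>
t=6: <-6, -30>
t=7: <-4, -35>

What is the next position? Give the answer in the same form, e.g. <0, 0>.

<-2, -40>

The first coordinate travels 2 per step and bounces off the walls at -9 and 2.
  step 8: -4 → -2
The second coordinate changes by -5 each step: at step 8 it is -40.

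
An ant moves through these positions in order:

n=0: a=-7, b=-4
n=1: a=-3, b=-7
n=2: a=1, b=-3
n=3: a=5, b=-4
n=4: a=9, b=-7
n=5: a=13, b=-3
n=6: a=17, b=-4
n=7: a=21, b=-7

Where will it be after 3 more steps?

A: linear, +4 per step → 33 at step 10.
B: cycles through -4, -7, -3 every 3 steps. Step 10 lands at position 1 of the cycle → -7.

a=33, b=-7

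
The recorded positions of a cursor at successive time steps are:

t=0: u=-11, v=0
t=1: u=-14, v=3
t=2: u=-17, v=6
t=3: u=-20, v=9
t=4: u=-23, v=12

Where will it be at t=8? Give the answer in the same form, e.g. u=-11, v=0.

Constant displacement of (-3, +3) per step.
step 5: u=-23, v=12 + (-3, +3) → u=-26, v=15
step 6: u=-26, v=15 + (-3, +3) → u=-29, v=18
step 7: u=-29, v=18 + (-3, +3) → u=-32, v=21
step 8: u=-32, v=21 + (-3, +3) → u=-35, v=24

u=-35, v=24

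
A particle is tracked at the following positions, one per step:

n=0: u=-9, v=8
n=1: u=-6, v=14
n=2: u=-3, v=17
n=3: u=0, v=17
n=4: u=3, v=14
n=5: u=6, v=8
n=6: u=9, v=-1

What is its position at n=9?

u=18, v=-46

Successive displacements: (+3,+6), (+3,+3), (+3,+0), (+3,-3), (+3,-6), (+3,-9) — each changes by (+0,-3).
step 7: u=9, v=-1 + (+3,-12) → u=12, v=-13
step 8: u=12, v=-13 + (+3,-15) → u=15, v=-28
step 9: u=15, v=-28 + (+3,-18) → u=18, v=-46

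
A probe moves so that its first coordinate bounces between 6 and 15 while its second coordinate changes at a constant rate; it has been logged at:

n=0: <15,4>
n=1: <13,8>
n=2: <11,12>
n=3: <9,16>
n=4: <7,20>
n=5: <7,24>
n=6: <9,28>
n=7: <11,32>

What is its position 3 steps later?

The first coordinate travels 2 per step and bounces off the walls at 6 and 15.
  step 8: 11 → 13
  step 9: 13 → 15
  step 10: 15 → 13
The second coordinate changes by +4 each step: at step 10 it is 44.

<13,44>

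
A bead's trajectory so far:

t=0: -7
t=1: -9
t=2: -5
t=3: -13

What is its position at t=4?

3

Consecutive displacements -2, +4, -8 scale by a factor of -2 each step.
step 4: -13 + 16 → 3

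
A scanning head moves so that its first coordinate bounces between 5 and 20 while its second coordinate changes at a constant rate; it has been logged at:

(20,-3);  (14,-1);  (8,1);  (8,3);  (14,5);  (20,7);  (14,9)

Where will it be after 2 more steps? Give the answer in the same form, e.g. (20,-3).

The first coordinate reflects between 5 and 20, moving 6 per step.
  step 7: 14 → 8
  step 8: 8 → 8
The second coordinate changes by +2 each step: at step 8 it is 13.

(8,13)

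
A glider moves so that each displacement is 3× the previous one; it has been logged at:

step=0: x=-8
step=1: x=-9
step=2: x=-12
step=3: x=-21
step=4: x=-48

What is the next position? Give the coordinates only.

Step-to-step displacements: -1, -3, -9, -27; each is 3× the previous.
step 5: -48 − 81 → x=-129

x=-129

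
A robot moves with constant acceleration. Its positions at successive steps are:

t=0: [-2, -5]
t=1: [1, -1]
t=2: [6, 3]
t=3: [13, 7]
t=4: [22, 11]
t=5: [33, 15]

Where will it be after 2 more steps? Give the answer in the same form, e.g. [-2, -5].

[61, 23]

Successive displacements: [+3, +4], [+5, +4], [+7, +4], [+9, +4], [+11, +4] — each changes by [+2, +0].
step 6: [33, 15] + [+13, +4] → [46, 19]
step 7: [46, 19] + [+15, +4] → [61, 23]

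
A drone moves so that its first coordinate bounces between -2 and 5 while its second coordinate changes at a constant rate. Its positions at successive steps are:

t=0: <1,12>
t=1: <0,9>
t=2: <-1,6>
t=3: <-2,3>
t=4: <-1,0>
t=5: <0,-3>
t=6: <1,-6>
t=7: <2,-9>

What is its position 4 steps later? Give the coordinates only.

<4,-21>

The first coordinate travels 1 per step and bounces off the walls at -2 and 5.
  step 8: 2 → 3
  step 9: 3 → 4
  step 10: 4 → 5
  step 11: 5 → 4
The second coordinate changes by -3 each step: at step 11 it is -21.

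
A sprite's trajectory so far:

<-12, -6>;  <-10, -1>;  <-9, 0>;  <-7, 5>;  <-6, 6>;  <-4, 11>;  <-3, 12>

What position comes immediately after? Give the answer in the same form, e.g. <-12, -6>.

Differencing gives <+2, +5>, <+1, +1>, <+2, +5>, <+1, +1>, <+2, +5>, <+1, +1>. This is the pattern <+2, +5>, <+1, +1> repeated.
step 7: apply <+2, +5> → <-1, 17>

<-1, 17>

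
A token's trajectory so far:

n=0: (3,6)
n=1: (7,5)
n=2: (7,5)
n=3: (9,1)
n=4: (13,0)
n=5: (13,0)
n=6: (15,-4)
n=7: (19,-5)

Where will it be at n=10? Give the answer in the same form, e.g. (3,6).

Differencing gives (+4,-1), (+0,+0), (+2,-4), (+4,-1), (+0,+0), (+2,-4), (+4,-1). This is the pattern (+4,-1), (+0,+0), (+2,-4) repeated.
step 8: apply (+0,+0) → (19,-5)
step 9: apply (+2,-4) → (21,-9)
step 10: apply (+4,-1) → (25,-10)

(25,-10)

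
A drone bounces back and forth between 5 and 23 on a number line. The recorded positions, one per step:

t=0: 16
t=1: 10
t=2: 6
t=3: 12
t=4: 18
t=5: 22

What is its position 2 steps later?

10

The value travels 6 per step and bounces off the walls at 5 and 23.
  step 6: 22 → 16
  step 7: 16 → 10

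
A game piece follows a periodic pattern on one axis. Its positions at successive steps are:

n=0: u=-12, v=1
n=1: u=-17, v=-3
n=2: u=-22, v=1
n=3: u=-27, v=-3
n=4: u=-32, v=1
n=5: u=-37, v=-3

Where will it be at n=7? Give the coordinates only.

The u coordinate changes by -5 each step, so at step 7 it is -12 + 7·(-5) = -47.
The v coordinate repeats the cycle [1, -3] with period 2; step 7 mod 2 = 1, giving -3.

u=-47, v=-3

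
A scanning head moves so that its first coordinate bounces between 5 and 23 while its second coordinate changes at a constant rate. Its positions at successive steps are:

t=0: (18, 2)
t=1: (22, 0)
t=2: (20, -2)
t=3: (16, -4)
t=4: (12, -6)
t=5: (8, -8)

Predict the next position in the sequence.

(6, -10)

The first coordinate travels 4 per step and bounces off the walls at 5 and 23.
  step 6: 8 → 6
The second coordinate changes by -2 each step: at step 6 it is -10.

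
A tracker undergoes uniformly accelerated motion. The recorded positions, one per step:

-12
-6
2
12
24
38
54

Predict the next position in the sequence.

First differences are +6, +8, +10, +12, +14, +16; their common second difference is +2 (constant acceleration).
step 7: 54 + 18 → 72

72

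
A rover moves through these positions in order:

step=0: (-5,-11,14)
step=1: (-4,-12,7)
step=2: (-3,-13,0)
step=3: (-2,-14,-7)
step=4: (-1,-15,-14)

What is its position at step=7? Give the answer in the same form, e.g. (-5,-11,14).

(2,-18,-35)

The position changes by (+1,-1,-7) every step.
step 5: (-1,-15,-14) + (+1,-1,-7) → (0,-16,-21)
step 6: (0,-16,-21) + (+1,-1,-7) → (1,-17,-28)
step 7: (1,-17,-28) + (+1,-1,-7) → (2,-18,-35)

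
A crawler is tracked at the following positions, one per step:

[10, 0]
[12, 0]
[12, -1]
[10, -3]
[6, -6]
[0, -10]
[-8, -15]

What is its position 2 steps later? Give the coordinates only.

[-30, -28]

First differences are [+2, +0], [+0, -1], [-2, -2], [-4, -3], [-6, -4], [-8, -5]; their common second difference is [-2, -1] (constant acceleration).
step 7: [-8, -15] + [-10, -6] → [-18, -21]
step 8: [-18, -21] + [-12, -7] → [-30, -28]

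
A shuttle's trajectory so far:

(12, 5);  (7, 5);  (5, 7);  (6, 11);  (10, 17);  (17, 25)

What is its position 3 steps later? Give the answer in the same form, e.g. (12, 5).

Taking differences between consecutive positions: (-5, +0), (-2, +2), (+1, +4), (+4, +6), (+7, +8). These grow by (+3, +2) each step.
step 6: (17, 25) + (+10, +10) → (27, 35)
step 7: (27, 35) + (+13, +12) → (40, 47)
step 8: (40, 47) + (+16, +14) → (56, 61)

(56, 61)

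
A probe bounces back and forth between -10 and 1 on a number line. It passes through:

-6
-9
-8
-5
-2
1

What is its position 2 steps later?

-5

The value travels 3 per step and bounces off the walls at -10 and 1.
  step 6: 1 → -2
  step 7: -2 → -5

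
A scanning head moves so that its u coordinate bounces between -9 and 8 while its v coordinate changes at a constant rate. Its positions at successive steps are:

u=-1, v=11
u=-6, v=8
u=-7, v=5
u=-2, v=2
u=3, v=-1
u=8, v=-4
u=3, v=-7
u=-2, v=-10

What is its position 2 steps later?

u=-6, v=-16

The u coordinate travels 5 per step and bounces off the walls at -9 and 8.
  step 8: -2 → -7
  step 9: -7 → -6
The v coordinate changes by -3 each step: at step 9 it is -16.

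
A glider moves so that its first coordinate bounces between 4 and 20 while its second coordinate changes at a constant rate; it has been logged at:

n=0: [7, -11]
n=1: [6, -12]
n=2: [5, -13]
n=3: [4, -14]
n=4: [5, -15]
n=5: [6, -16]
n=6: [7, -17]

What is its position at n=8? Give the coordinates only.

[9, -19]

The first coordinate reflects between 4 and 20, moving 1 per step.
  step 7: 7 → 8
  step 8: 8 → 9
The second coordinate changes by -1 each step: at step 8 it is -19.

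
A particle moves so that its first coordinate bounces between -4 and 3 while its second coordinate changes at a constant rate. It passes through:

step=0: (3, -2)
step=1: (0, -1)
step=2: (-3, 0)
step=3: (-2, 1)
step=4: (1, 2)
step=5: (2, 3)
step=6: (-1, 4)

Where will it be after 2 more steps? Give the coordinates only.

(-1, 6)

The first coordinate reflects between -4 and 3, moving 3 per step.
  step 7: -1 → -4
  step 8: -4 → -1
The second coordinate changes by +1 each step: at step 8 it is 6.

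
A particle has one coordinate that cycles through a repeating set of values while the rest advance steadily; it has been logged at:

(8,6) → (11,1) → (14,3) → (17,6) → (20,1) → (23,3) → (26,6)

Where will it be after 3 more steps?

First: linear, +3 per step → 35 at step 9.
Second: cycles through 6, 1, 3 every 3 steps. Step 9 lands at position 0 of the cycle → 6.

(35,6)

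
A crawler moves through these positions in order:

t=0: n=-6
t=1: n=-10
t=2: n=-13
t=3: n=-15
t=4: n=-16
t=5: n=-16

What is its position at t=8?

First differences are -4, -3, -2, -1, +0; their common second difference is +1 (constant acceleration).
step 6: -16 + 1 → n=-15
step 7: -15 + 2 → n=-13
step 8: -13 + 3 → n=-10

n=-10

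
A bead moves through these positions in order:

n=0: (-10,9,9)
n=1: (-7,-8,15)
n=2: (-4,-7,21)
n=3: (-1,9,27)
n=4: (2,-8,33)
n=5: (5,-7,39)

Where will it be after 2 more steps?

(11,-8,51)

First: linear, +3 per step → 11 at step 7.
Second: cycles through 9, -8, -7 every 3 steps. Step 7 lands at position 1 of the cycle → -8.
Third: linear, +6 per step → 51 at step 7.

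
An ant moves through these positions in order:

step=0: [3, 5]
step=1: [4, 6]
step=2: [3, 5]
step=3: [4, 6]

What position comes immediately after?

[3, 5]

Step-to-step displacements: [+1, +1], [-1, -1], [+1, +1]; each is -1× the previous.
step 4: [4, 6] + [-1, -1] → [3, 5]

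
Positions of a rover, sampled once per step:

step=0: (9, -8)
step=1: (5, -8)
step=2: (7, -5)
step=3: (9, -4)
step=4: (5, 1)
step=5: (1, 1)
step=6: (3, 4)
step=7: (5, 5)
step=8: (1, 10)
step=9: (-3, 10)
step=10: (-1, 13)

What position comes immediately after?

The moves between consecutive positions are (-4, +0), (+2, +3), (+2, +1), (-4, +5), (-4, +0), (+2, +3), (+2, +1), (-4, +5), (-4, +0), (+2, +3); they repeat the 4-cycle [(-4, +0), (+2, +3), (+2, +1), (-4, +5)].
step 11: apply (+2, +1) → (1, 14)

(1, 14)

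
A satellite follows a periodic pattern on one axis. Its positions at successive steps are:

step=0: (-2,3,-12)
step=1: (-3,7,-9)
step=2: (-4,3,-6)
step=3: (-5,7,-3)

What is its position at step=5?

The first coordinate changes by -1 each step, so at step 5 it is -2 + 5·(-1) = -7.
The second coordinate repeats the cycle [3, 7] with period 2; step 5 mod 2 = 1, giving 7.
The third coordinate changes by +3 each step, so at step 5 it is -12 + 5·(3) = 3.

(-7,7,3)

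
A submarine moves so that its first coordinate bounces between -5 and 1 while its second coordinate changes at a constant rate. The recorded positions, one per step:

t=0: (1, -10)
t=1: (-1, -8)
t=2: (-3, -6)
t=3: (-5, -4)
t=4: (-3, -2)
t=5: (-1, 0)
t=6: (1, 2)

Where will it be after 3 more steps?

The first coordinate travels 2 per step and bounces off the walls at -5 and 1.
  step 7: 1 → -1
  step 8: -1 → -3
  step 9: -3 → -5
The second coordinate changes by +2 each step: at step 9 it is 8.

(-5, 8)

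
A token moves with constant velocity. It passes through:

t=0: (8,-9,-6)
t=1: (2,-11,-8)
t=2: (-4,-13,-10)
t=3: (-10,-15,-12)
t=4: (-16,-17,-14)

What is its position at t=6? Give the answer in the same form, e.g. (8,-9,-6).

(-28,-21,-18)

Constant displacement of (-6,-2,-2) per step.
step 5: (-16,-17,-14) + (-6,-2,-2) → (-22,-19,-16)
step 6: (-22,-19,-16) + (-6,-2,-2) → (-28,-21,-18)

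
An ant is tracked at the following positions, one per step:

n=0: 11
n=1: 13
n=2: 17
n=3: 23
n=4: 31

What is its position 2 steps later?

53

Taking differences between consecutive positions: +2, +4, +6, +8. These grow by +2 each step.
step 5: 31 + 10 → 41
step 6: 41 + 12 → 53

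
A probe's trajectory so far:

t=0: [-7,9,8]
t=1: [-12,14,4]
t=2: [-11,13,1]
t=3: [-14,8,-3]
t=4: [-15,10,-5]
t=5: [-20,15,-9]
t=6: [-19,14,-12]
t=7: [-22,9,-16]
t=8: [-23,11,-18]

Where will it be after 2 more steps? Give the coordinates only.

Step-to-step displacements: [-5,+5,-4], [+1,-1,-3], [-3,-5,-4], [-1,+2,-2], [-5,+5,-4], [+1,-1,-3], [-3,-5,-4], [-1,+2,-2] — a repeating cycle of length 4.
step 9: apply [-5,+5,-4] → [-28,16,-22]
step 10: apply [+1,-1,-3] → [-27,15,-25]

[-27,15,-25]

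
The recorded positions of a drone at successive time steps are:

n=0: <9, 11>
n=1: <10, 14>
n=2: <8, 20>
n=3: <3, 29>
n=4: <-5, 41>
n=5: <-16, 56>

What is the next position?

First differences are <+1, +3>, <-2, +6>, <-5, +9>, <-8, +12>, <-11, +15>; their common second difference is <-3, +3> (constant acceleration).
step 6: <-16, 56> + <-14, +18> → <-30, 74>

<-30, 74>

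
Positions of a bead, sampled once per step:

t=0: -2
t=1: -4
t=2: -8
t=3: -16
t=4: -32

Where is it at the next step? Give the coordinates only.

-64

Step-to-step displacements: -2, -4, -8, -16; each is 2× the previous.
step 5: -32 − 32 → -64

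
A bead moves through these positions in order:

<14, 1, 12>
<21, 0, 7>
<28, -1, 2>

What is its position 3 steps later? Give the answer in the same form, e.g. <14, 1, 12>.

<49, -4, -13>

Each step adds <+7, -1, -5> to the position.
step 3: <28, -1, 2> + <+7, -1, -5> → <35, -2, -3>
step 4: <35, -2, -3> + <+7, -1, -5> → <42, -3, -8>
step 5: <42, -3, -8> + <+7, -1, -5> → <49, -4, -13>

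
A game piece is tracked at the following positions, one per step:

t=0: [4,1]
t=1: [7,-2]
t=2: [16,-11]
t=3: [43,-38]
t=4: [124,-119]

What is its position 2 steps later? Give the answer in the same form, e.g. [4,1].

Consecutive displacements [+3,-3], [+9,-9], [+27,-27], [+81,-81] scale by a factor of 3 each step.
step 5: [124,-119] + [+243,-243] → [367,-362]
step 6: [367,-362] + [+729,-729] → [1096,-1091]

[1096,-1091]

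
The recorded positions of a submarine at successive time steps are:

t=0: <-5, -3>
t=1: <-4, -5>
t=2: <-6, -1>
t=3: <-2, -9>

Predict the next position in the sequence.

Consecutive displacements <+1, -2>, <-2, +4>, <+4, -8> scale by a factor of -2 each step.
step 4: <-2, -9> + <-8, +16> → <-10, 7>

<-10, 7>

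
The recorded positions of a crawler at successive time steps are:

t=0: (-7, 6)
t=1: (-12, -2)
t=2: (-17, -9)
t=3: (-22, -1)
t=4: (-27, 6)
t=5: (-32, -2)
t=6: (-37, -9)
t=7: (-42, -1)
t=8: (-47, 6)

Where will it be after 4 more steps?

First: linear, -5 per step → -67 at step 12.
Second: cycles through 6, -2, -9, -1 every 4 steps. Step 12 lands at position 0 of the cycle → 6.

(-67, 6)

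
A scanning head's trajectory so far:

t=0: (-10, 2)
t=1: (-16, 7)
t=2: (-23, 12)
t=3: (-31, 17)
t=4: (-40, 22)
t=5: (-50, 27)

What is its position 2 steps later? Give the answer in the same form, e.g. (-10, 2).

(-73, 37)

Successive displacements: (-6, +5), (-7, +5), (-8, +5), (-9, +5), (-10, +5) — each changes by (-1, +0).
step 6: (-50, 27) + (-11, +5) → (-61, 32)
step 7: (-61, 32) + (-12, +5) → (-73, 37)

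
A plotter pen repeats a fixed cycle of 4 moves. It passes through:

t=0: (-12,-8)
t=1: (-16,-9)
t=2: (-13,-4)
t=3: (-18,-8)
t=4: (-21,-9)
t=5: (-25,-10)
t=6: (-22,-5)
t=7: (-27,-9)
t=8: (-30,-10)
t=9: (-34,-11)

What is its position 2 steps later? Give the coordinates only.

(-36,-10)

Step-to-step displacements: (-4,-1), (+3,+5), (-5,-4), (-3,-1), (-4,-1), (+3,+5), (-5,-4), (-3,-1), (-4,-1) — a repeating cycle of length 4.
step 10: apply (+3,+5) → (-31,-6)
step 11: apply (-5,-4) → (-36,-10)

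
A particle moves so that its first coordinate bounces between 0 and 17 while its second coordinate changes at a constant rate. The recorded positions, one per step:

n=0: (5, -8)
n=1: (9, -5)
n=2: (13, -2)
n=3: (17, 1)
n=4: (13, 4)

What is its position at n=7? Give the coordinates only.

(1, 13)

The first coordinate reflects between 0 and 17, moving 4 per step.
  step 5: 13 → 9
  step 6: 9 → 5
  step 7: 5 → 1
The second coordinate changes by +3 each step: at step 7 it is 13.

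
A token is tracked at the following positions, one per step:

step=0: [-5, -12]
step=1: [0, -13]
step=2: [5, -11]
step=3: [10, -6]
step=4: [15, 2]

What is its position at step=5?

[20, 13]

Successive displacements: [+5, -1], [+5, +2], [+5, +5], [+5, +8] — each changes by [+0, +3].
step 5: [15, 2] + [+5, +11] → [20, 13]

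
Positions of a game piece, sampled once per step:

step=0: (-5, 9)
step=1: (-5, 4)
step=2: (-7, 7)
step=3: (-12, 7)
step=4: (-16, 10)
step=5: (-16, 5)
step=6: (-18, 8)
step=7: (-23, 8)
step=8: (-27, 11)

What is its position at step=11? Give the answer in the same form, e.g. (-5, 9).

Step-to-step displacements: (+0, -5), (-2, +3), (-5, +0), (-4, +3), (+0, -5), (-2, +3), (-5, +0), (-4, +3) — a repeating cycle of length 4.
step 9: apply (+0, -5) → (-27, 6)
step 10: apply (-2, +3) → (-29, 9)
step 11: apply (-5, +0) → (-34, 9)

(-34, 9)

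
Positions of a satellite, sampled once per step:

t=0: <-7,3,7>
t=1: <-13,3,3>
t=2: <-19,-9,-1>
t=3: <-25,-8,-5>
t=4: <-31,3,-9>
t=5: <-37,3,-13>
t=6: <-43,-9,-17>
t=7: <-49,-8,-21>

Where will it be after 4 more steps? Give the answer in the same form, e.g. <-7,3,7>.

First: linear, -6 per step → -73 at step 11.
Second: cycles through 3, 3, -9, -8 every 4 steps. Step 11 lands at position 3 of the cycle → -8.
Third: linear, -4 per step → -37 at step 11.

<-73,-8,-37>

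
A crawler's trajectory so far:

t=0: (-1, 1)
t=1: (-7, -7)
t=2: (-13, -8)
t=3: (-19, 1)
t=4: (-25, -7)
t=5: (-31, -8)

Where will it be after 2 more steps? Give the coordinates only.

(-43, -7)

First: linear, -6 per step → -43 at step 7.
Second: cycles through 1, -7, -8 every 3 steps. Step 7 lands at position 1 of the cycle → -7.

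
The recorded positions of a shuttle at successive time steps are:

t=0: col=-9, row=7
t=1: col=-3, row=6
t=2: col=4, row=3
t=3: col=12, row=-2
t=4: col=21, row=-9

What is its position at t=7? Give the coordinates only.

Taking differences between consecutive positions: (+6, -1), (+7, -3), (+8, -5), (+9, -7). These grow by (+1, -2) each step.
step 5: col=21, row=-9 + (+10, -9) → col=31, row=-18
step 6: col=31, row=-18 + (+11, -11) → col=42, row=-29
step 7: col=42, row=-29 + (+12, -13) → col=54, row=-42

col=54, row=-42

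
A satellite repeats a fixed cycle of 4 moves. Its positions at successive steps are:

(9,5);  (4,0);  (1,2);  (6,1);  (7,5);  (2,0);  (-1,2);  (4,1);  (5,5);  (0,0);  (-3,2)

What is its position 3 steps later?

(-2,0)

The moves between consecutive positions are (-5,-5), (-3,+2), (+5,-1), (+1,+4), (-5,-5), (-3,+2), (+5,-1), (+1,+4), (-5,-5), (-3,+2); they repeat the 4-cycle [(-5,-5), (-3,+2), (+5,-1), (+1,+4)].
step 11: apply (+5,-1) → (2,1)
step 12: apply (+1,+4) → (3,5)
step 13: apply (-5,-5) → (-2,0)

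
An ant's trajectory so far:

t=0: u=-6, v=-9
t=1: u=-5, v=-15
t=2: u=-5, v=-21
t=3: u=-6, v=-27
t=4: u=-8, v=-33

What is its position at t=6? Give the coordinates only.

First differences are (+1, -6), (+0, -6), (-1, -6), (-2, -6); their common second difference is (-1, +0) (constant acceleration).
step 5: u=-8, v=-33 + (-3, -6) → u=-11, v=-39
step 6: u=-11, v=-39 + (-4, -6) → u=-15, v=-45

u=-15, v=-45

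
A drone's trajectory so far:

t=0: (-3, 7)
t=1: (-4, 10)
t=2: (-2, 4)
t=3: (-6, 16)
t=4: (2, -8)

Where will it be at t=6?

(18, -56)

The jumps are (-1, +3), (+2, -6), (-4, +12), (+8, -24) — a geometric progression with ratio -2.
step 5: (2, -8) + (-16, +48) → (-14, 40)
step 6: (-14, 40) + (+32, -96) → (18, -56)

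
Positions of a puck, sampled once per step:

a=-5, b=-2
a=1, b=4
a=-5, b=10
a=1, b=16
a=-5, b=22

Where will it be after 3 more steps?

a=1, b=40

A: cycles through -5, 1 every 2 steps. Step 7 lands at position 1 of the cycle → 1.
B: linear, +6 per step → 40 at step 7.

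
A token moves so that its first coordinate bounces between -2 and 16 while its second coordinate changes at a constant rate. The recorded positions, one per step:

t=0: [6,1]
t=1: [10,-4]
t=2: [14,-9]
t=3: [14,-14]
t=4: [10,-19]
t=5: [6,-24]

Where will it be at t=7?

The first coordinate reflects between -2 and 16, moving 4 per step.
  step 6: 6 → 2
  step 7: 2 → -2
The second coordinate changes by -5 each step: at step 7 it is -34.

[-2,-34]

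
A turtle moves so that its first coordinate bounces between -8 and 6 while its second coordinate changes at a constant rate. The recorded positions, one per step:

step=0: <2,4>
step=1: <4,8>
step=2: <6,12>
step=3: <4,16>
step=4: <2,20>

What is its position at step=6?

<-2,28>

The first coordinate reflects between -8 and 6, moving 2 per step.
  step 5: 2 → 0
  step 6: 0 → -2
The second coordinate changes by +4 each step: at step 6 it is 28.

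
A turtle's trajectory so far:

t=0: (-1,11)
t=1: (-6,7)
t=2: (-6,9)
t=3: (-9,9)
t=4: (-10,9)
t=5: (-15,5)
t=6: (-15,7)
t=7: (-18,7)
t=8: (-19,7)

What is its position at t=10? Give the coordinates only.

The moves between consecutive positions are (-5,-4), (+0,+2), (-3,+0), (-1,+0), (-5,-4), (+0,+2), (-3,+0), (-1,+0); they repeat the 4-cycle [(-5,-4), (+0,+2), (-3,+0), (-1,+0)].
step 9: apply (-5,-4) → (-24,3)
step 10: apply (+0,+2) → (-24,5)

(-24,5)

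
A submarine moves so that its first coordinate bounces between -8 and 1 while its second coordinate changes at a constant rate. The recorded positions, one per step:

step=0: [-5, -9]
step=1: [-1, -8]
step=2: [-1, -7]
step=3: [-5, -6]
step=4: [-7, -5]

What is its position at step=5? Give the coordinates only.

The first coordinate travels 4 per step and bounces off the walls at -8 and 1.
  step 5: -7 → -3
The second coordinate changes by +1 each step: at step 5 it is -4.

[-3, -4]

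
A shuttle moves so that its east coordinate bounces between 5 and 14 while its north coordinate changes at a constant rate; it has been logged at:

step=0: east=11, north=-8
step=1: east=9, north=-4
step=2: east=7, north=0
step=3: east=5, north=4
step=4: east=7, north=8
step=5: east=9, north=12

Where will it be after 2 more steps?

east=13, north=20

The east coordinate reflects between 5 and 14, moving 2 per step.
  step 6: 9 → 11
  step 7: 11 → 13
The north coordinate changes by +4 each step: at step 7 it is 20.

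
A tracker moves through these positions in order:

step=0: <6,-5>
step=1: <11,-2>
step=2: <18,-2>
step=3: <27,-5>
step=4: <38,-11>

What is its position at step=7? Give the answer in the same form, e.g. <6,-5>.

First differences are <+5,+3>, <+7,+0>, <+9,-3>, <+11,-6>; their common second difference is <+2,-3> (constant acceleration).
step 5: <38,-11> + <+13,-9> → <51,-20>
step 6: <51,-20> + <+15,-12> → <66,-32>
step 7: <66,-32> + <+17,-15> → <83,-47>

<83,-47>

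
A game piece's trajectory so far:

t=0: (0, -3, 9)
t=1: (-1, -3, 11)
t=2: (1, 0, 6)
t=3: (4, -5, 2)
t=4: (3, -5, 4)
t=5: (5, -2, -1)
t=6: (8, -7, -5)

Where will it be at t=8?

(9, -4, -8)

The moves between consecutive positions are (-1, +0, +2), (+2, +3, -5), (+3, -5, -4), (-1, +0, +2), (+2, +3, -5), (+3, -5, -4); they repeat the 3-cycle [(-1, +0, +2), (+2, +3, -5), (+3, -5, -4)].
step 7: apply (-1, +0, +2) → (7, -7, -3)
step 8: apply (+2, +3, -5) → (9, -4, -8)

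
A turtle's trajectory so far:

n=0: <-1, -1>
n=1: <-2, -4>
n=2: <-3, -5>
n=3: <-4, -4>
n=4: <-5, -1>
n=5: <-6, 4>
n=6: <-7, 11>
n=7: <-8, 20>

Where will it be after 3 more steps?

Successive displacements: <-1, -3>, <-1, -1>, <-1, +1>, <-1, +3>, <-1, +5>, <-1, +7>, <-1, +9> — each changes by <+0, +2>.
step 8: <-8, 20> + <-1, +11> → <-9, 31>
step 9: <-9, 31> + <-1, +13> → <-10, 44>
step 10: <-10, 44> + <-1, +15> → <-11, 59>

<-11, 59>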